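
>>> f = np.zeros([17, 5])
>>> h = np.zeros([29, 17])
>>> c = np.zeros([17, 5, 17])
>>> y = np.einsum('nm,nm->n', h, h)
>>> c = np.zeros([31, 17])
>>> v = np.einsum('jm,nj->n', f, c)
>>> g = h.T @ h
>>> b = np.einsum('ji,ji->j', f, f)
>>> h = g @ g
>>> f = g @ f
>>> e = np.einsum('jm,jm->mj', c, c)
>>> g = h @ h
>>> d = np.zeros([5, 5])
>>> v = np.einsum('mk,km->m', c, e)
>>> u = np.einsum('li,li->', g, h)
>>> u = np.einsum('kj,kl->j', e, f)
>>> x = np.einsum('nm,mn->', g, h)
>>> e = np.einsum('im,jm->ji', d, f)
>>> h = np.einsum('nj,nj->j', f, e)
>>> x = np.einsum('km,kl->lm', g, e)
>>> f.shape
(17, 5)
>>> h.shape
(5,)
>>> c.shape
(31, 17)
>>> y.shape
(29,)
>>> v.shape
(31,)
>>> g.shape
(17, 17)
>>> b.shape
(17,)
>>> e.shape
(17, 5)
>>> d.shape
(5, 5)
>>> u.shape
(31,)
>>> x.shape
(5, 17)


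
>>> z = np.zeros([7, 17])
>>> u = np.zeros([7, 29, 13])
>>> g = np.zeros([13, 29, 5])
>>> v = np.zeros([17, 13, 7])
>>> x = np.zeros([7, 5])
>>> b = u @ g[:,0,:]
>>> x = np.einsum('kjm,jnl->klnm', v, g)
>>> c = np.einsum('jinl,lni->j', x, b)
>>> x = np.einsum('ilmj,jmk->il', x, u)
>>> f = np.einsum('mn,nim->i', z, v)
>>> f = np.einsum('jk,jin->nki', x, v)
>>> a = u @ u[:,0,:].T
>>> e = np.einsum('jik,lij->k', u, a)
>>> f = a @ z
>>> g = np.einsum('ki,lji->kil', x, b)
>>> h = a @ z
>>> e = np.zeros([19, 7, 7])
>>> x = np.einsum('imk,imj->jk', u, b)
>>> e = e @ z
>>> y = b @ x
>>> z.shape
(7, 17)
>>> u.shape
(7, 29, 13)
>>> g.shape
(17, 5, 7)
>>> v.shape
(17, 13, 7)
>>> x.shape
(5, 13)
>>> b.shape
(7, 29, 5)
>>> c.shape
(17,)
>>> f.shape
(7, 29, 17)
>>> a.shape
(7, 29, 7)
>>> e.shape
(19, 7, 17)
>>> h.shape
(7, 29, 17)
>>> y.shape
(7, 29, 13)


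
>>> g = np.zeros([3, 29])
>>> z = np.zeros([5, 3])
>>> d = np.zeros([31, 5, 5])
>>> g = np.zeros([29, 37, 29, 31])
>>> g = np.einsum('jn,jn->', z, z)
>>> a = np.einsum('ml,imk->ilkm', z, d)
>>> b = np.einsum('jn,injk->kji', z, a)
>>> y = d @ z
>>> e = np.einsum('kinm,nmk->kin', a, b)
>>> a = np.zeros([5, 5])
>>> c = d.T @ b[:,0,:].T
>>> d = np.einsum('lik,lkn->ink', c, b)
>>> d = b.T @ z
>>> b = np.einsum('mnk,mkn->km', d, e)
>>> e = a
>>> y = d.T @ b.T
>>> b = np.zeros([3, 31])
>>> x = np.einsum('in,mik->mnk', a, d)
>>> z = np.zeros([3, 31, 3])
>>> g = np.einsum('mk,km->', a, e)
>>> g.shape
()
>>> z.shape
(3, 31, 3)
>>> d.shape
(31, 5, 3)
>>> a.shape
(5, 5)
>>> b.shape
(3, 31)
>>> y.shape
(3, 5, 3)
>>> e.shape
(5, 5)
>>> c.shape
(5, 5, 5)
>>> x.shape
(31, 5, 3)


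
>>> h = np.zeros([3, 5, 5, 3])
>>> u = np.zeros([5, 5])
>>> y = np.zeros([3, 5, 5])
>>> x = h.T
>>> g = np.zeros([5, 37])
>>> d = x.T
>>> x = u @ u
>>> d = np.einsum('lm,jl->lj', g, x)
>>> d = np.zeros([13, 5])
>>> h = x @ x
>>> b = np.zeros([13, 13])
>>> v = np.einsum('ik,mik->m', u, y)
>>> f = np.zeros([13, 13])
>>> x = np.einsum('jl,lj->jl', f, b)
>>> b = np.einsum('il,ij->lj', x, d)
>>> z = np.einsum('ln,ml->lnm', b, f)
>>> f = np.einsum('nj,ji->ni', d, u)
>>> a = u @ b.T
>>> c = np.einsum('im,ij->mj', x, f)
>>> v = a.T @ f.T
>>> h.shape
(5, 5)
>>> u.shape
(5, 5)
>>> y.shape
(3, 5, 5)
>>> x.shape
(13, 13)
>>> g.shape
(5, 37)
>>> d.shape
(13, 5)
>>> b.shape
(13, 5)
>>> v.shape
(13, 13)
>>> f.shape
(13, 5)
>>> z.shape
(13, 5, 13)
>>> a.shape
(5, 13)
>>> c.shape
(13, 5)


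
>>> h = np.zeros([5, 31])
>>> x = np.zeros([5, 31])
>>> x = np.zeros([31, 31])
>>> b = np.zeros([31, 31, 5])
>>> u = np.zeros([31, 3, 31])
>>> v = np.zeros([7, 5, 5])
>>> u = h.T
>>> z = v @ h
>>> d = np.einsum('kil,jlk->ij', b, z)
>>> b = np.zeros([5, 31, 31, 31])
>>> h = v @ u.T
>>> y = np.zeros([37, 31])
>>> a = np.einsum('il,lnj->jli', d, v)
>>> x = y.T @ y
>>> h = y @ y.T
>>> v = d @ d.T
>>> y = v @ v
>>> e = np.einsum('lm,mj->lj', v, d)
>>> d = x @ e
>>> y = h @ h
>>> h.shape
(37, 37)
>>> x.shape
(31, 31)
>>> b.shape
(5, 31, 31, 31)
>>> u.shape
(31, 5)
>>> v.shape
(31, 31)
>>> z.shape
(7, 5, 31)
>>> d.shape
(31, 7)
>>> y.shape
(37, 37)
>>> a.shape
(5, 7, 31)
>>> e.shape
(31, 7)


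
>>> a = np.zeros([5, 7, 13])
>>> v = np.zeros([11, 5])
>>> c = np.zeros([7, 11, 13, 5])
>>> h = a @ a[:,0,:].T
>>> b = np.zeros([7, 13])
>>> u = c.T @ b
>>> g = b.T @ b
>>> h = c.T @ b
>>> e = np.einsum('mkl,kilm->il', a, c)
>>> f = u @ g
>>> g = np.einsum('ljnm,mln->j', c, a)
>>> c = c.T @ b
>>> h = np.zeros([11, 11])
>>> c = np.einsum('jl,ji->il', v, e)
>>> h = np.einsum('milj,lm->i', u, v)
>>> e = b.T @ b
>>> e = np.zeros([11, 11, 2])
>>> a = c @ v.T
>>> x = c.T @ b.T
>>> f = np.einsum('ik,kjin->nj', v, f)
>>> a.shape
(13, 11)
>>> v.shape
(11, 5)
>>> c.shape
(13, 5)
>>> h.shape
(13,)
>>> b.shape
(7, 13)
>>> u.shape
(5, 13, 11, 13)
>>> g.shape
(11,)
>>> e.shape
(11, 11, 2)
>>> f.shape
(13, 13)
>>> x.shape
(5, 7)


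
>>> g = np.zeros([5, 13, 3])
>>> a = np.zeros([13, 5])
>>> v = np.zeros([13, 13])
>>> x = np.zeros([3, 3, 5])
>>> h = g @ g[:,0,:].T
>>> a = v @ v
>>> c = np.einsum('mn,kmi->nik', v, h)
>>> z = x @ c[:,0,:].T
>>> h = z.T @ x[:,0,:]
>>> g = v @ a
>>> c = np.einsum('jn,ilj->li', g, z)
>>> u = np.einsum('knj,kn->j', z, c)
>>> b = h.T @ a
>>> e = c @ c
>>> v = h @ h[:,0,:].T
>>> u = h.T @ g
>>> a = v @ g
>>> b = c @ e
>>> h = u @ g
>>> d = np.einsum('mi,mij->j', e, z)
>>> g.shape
(13, 13)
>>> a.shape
(13, 3, 13)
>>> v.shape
(13, 3, 13)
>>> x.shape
(3, 3, 5)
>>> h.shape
(5, 3, 13)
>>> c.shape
(3, 3)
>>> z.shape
(3, 3, 13)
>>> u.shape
(5, 3, 13)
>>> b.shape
(3, 3)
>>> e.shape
(3, 3)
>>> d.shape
(13,)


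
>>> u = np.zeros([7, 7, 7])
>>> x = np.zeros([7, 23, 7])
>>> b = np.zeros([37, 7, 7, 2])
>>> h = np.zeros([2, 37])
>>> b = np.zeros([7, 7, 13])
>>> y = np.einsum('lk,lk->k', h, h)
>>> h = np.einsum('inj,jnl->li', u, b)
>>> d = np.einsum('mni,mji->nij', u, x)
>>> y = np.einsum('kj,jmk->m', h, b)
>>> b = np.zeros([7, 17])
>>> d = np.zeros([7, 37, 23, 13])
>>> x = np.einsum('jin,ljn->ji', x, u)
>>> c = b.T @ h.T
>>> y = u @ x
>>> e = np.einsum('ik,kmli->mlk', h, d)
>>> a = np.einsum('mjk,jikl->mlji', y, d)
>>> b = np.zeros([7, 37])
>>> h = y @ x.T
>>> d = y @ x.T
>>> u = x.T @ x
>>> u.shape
(23, 23)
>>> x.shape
(7, 23)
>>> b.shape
(7, 37)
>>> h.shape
(7, 7, 7)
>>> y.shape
(7, 7, 23)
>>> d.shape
(7, 7, 7)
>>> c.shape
(17, 13)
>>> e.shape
(37, 23, 7)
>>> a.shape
(7, 13, 7, 37)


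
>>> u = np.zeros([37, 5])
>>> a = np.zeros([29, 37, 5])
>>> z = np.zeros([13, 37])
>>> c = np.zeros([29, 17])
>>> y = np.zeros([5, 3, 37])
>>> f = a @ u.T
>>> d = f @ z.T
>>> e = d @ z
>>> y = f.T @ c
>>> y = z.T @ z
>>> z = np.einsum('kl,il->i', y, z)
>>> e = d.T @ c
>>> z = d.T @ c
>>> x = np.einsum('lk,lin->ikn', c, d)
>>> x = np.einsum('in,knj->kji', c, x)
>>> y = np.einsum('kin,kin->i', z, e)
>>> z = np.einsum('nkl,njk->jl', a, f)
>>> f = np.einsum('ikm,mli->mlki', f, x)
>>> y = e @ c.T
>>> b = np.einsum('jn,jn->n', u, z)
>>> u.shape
(37, 5)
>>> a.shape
(29, 37, 5)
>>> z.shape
(37, 5)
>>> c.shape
(29, 17)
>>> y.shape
(13, 37, 29)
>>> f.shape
(37, 13, 37, 29)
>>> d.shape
(29, 37, 13)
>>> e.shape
(13, 37, 17)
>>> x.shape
(37, 13, 29)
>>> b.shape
(5,)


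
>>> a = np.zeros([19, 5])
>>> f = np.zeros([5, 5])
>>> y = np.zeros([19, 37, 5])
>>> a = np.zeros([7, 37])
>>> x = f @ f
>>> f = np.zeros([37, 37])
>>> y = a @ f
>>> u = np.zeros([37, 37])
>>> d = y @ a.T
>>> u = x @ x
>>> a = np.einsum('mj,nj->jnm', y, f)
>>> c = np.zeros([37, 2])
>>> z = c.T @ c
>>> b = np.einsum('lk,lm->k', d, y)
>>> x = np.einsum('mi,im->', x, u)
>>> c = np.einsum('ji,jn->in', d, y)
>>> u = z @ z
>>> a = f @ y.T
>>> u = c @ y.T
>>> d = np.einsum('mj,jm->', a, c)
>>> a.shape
(37, 7)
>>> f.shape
(37, 37)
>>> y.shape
(7, 37)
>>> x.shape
()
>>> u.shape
(7, 7)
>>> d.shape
()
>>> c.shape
(7, 37)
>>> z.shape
(2, 2)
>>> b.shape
(7,)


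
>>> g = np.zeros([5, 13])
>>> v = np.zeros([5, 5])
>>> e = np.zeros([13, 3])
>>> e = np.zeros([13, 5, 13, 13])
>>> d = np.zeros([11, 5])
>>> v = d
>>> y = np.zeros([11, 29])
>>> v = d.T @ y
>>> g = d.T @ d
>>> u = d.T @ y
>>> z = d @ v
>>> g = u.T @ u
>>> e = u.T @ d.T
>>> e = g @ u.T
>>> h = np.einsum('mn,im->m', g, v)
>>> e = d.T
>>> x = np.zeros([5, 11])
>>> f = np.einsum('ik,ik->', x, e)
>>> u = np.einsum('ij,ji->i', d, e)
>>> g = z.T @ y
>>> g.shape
(29, 29)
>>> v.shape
(5, 29)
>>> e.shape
(5, 11)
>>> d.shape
(11, 5)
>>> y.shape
(11, 29)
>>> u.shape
(11,)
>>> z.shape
(11, 29)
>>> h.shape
(29,)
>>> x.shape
(5, 11)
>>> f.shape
()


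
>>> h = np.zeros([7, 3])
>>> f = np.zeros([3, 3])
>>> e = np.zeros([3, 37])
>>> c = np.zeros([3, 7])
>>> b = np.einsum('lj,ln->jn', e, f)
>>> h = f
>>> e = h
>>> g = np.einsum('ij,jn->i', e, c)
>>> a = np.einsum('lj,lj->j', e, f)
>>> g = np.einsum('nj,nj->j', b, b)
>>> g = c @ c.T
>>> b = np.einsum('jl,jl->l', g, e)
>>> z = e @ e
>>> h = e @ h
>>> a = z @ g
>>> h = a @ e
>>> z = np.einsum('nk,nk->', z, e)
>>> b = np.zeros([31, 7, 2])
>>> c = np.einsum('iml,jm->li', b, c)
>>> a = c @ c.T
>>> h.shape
(3, 3)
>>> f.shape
(3, 3)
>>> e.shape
(3, 3)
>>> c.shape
(2, 31)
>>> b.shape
(31, 7, 2)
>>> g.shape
(3, 3)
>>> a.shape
(2, 2)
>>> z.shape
()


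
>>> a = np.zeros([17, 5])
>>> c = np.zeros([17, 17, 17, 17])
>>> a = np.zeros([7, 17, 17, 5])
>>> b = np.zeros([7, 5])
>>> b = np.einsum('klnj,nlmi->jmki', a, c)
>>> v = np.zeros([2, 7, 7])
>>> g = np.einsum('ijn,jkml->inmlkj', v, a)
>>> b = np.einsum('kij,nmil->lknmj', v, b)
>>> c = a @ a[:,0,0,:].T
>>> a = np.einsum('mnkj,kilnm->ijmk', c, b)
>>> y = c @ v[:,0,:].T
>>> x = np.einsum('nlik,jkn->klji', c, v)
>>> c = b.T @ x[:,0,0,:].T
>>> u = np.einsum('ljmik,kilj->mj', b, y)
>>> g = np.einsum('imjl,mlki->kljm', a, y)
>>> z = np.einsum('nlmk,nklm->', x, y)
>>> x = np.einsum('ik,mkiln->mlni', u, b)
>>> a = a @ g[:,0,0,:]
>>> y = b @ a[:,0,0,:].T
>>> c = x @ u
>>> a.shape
(2, 7, 7, 7)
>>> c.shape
(17, 17, 7, 2)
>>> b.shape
(17, 2, 5, 17, 7)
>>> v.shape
(2, 7, 7)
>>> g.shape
(17, 17, 7, 7)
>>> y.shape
(17, 2, 5, 17, 2)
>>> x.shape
(17, 17, 7, 5)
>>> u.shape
(5, 2)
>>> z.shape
()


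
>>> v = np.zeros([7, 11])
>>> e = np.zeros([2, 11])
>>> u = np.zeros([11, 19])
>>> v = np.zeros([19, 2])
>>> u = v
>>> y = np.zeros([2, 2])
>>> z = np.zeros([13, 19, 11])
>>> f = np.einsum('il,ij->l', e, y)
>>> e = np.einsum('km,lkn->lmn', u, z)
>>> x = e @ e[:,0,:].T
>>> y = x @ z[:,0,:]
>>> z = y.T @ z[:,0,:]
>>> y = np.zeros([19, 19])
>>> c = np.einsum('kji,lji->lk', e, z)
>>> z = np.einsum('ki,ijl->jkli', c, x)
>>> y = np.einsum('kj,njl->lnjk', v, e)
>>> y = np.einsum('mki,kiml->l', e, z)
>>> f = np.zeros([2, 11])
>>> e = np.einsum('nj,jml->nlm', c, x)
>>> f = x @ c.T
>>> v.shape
(19, 2)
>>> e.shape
(11, 13, 2)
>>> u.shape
(19, 2)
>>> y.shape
(13,)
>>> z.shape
(2, 11, 13, 13)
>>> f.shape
(13, 2, 11)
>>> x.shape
(13, 2, 13)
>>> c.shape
(11, 13)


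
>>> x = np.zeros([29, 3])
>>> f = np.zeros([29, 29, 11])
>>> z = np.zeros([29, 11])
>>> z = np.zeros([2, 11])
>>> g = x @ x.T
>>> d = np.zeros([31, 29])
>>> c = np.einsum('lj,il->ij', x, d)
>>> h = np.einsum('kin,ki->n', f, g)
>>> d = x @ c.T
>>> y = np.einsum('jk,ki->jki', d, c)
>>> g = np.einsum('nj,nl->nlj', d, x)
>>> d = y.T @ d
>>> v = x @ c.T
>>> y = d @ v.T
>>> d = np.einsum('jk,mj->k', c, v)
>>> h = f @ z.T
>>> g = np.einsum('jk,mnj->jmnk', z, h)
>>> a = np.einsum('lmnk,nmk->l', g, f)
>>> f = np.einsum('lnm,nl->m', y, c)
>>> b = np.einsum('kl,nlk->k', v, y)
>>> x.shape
(29, 3)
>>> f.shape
(29,)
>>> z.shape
(2, 11)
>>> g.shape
(2, 29, 29, 11)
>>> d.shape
(3,)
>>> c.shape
(31, 3)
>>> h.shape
(29, 29, 2)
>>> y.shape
(3, 31, 29)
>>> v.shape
(29, 31)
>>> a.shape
(2,)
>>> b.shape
(29,)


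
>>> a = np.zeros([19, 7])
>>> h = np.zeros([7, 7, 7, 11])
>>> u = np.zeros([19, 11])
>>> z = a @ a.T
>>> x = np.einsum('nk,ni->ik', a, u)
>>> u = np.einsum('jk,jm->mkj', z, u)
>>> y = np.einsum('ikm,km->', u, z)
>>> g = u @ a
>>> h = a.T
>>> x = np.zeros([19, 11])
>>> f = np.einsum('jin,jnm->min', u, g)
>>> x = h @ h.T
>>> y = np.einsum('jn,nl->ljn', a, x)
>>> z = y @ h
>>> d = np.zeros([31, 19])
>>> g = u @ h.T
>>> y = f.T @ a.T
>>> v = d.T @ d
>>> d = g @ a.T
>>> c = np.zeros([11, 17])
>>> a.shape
(19, 7)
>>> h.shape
(7, 19)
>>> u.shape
(11, 19, 19)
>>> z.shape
(7, 19, 19)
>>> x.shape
(7, 7)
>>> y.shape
(19, 19, 19)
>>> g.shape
(11, 19, 7)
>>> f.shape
(7, 19, 19)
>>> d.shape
(11, 19, 19)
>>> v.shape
(19, 19)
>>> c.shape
(11, 17)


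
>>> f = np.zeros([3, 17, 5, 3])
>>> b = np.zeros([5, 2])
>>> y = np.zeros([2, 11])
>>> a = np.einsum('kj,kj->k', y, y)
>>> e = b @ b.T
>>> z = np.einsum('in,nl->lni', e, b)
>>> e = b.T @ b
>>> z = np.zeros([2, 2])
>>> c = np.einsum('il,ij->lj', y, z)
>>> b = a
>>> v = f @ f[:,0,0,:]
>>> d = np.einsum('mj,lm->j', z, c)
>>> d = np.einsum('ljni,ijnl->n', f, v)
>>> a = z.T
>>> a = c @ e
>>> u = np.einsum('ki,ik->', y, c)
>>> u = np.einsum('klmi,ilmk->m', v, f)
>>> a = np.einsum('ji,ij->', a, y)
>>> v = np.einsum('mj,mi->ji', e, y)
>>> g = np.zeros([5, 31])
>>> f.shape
(3, 17, 5, 3)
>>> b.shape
(2,)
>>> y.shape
(2, 11)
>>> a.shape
()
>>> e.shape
(2, 2)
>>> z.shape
(2, 2)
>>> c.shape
(11, 2)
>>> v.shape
(2, 11)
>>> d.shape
(5,)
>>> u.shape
(5,)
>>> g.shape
(5, 31)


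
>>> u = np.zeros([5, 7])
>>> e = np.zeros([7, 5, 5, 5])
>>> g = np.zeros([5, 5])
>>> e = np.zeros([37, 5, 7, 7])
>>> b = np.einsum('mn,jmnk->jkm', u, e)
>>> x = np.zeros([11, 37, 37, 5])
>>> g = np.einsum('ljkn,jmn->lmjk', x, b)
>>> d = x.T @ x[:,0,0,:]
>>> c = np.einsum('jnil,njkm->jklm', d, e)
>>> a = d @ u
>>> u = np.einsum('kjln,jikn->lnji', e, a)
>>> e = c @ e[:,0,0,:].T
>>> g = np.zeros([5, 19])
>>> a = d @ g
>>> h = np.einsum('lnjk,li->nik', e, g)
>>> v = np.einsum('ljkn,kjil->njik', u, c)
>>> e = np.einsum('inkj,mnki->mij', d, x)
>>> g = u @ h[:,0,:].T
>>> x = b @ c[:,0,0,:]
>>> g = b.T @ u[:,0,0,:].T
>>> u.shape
(7, 7, 5, 37)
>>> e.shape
(11, 5, 5)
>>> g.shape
(5, 7, 7)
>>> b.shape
(37, 7, 5)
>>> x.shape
(37, 7, 7)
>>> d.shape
(5, 37, 37, 5)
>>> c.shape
(5, 7, 5, 7)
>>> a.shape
(5, 37, 37, 19)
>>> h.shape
(7, 19, 37)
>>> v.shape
(37, 7, 5, 5)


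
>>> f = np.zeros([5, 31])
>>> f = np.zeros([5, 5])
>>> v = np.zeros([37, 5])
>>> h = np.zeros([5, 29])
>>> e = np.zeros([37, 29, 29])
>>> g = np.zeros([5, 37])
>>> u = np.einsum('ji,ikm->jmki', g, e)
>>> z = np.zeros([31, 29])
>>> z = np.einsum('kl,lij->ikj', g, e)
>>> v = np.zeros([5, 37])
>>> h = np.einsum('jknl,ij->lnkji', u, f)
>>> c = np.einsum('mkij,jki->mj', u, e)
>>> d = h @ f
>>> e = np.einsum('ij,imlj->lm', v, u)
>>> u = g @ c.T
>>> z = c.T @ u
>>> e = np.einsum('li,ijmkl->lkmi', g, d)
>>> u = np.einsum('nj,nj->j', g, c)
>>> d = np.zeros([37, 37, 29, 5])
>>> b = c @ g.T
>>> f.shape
(5, 5)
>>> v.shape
(5, 37)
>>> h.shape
(37, 29, 29, 5, 5)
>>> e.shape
(5, 5, 29, 37)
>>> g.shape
(5, 37)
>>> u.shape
(37,)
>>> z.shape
(37, 5)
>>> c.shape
(5, 37)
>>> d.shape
(37, 37, 29, 5)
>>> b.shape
(5, 5)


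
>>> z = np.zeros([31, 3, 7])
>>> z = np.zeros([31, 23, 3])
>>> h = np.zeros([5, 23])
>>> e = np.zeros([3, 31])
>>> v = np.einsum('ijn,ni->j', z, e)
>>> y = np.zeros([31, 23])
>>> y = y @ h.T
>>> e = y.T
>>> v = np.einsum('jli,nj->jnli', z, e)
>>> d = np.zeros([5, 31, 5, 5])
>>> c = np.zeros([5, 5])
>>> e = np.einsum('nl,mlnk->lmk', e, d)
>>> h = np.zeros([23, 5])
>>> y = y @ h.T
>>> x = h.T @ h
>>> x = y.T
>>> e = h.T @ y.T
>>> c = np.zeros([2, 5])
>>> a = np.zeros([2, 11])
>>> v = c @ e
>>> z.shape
(31, 23, 3)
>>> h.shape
(23, 5)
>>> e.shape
(5, 31)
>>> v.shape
(2, 31)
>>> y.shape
(31, 23)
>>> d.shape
(5, 31, 5, 5)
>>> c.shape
(2, 5)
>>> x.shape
(23, 31)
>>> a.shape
(2, 11)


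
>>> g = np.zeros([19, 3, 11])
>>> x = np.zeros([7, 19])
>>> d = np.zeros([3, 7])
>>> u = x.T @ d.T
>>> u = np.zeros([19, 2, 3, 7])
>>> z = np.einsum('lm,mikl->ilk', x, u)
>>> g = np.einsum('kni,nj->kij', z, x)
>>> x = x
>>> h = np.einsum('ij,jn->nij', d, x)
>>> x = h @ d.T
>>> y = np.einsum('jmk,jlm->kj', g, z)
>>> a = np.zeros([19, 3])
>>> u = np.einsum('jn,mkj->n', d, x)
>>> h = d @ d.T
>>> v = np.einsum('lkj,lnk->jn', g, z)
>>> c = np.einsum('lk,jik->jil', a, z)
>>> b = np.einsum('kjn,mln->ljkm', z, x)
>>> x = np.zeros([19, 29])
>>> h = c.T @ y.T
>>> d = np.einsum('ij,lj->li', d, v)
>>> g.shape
(2, 3, 19)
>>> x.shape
(19, 29)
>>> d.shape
(19, 3)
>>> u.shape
(7,)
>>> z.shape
(2, 7, 3)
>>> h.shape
(19, 7, 19)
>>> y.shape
(19, 2)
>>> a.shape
(19, 3)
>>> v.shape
(19, 7)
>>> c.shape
(2, 7, 19)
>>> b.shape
(3, 7, 2, 19)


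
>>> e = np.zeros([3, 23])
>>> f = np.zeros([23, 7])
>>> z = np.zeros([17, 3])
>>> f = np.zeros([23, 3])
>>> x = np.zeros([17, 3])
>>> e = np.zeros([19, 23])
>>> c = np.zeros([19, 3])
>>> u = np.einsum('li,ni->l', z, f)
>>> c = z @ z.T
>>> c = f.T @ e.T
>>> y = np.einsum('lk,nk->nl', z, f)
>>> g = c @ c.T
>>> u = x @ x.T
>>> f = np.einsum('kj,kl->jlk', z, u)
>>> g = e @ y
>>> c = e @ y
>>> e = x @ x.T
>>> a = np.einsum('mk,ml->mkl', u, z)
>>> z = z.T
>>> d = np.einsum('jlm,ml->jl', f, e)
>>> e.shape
(17, 17)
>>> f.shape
(3, 17, 17)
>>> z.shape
(3, 17)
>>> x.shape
(17, 3)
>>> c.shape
(19, 17)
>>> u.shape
(17, 17)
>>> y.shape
(23, 17)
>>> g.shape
(19, 17)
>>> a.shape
(17, 17, 3)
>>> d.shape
(3, 17)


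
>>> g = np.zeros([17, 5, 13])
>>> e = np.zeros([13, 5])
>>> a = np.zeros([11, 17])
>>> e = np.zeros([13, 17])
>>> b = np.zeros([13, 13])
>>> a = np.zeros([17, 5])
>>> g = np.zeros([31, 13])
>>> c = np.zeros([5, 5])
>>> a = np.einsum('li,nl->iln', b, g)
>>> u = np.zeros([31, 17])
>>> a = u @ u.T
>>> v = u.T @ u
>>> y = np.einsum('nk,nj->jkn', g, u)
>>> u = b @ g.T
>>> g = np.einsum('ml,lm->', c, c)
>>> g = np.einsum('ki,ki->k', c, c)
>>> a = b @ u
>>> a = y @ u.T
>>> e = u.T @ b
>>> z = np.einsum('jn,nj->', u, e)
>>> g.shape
(5,)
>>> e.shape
(31, 13)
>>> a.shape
(17, 13, 13)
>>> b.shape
(13, 13)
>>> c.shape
(5, 5)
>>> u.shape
(13, 31)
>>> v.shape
(17, 17)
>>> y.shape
(17, 13, 31)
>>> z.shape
()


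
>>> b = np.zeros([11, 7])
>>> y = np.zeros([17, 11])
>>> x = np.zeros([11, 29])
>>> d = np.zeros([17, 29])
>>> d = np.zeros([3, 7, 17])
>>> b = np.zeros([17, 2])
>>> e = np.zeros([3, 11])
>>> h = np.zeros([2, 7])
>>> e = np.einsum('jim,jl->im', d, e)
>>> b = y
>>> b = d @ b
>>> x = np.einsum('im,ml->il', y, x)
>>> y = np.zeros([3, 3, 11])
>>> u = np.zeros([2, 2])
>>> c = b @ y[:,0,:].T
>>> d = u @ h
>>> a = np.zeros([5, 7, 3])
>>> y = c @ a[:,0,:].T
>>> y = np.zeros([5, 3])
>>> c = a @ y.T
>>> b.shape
(3, 7, 11)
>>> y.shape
(5, 3)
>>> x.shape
(17, 29)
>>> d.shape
(2, 7)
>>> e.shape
(7, 17)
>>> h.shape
(2, 7)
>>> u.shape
(2, 2)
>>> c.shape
(5, 7, 5)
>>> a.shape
(5, 7, 3)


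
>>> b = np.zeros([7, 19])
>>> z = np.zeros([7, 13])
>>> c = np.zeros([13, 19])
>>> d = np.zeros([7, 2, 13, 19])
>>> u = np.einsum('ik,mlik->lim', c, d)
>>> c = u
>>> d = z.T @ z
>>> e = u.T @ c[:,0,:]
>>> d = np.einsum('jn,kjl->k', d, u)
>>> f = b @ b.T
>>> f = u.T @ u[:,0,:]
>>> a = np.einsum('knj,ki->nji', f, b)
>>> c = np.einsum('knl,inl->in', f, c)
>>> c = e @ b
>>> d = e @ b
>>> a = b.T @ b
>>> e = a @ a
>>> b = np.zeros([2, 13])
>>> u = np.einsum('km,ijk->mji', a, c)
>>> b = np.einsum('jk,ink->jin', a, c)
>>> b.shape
(19, 7, 13)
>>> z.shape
(7, 13)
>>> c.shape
(7, 13, 19)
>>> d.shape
(7, 13, 19)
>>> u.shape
(19, 13, 7)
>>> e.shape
(19, 19)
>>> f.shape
(7, 13, 7)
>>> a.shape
(19, 19)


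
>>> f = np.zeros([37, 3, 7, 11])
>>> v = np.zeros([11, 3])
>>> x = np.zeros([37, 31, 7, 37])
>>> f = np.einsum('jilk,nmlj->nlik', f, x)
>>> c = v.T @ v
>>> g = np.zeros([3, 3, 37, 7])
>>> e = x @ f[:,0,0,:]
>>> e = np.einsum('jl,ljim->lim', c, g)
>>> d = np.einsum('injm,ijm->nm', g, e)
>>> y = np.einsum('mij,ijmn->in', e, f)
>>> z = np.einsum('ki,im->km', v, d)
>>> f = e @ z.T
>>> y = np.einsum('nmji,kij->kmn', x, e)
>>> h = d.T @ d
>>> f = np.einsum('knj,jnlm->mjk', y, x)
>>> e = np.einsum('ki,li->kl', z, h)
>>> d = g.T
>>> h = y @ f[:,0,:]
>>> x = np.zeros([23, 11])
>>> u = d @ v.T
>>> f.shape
(37, 37, 3)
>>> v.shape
(11, 3)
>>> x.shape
(23, 11)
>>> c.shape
(3, 3)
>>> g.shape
(3, 3, 37, 7)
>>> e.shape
(11, 7)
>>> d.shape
(7, 37, 3, 3)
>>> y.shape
(3, 31, 37)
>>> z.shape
(11, 7)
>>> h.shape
(3, 31, 3)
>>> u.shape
(7, 37, 3, 11)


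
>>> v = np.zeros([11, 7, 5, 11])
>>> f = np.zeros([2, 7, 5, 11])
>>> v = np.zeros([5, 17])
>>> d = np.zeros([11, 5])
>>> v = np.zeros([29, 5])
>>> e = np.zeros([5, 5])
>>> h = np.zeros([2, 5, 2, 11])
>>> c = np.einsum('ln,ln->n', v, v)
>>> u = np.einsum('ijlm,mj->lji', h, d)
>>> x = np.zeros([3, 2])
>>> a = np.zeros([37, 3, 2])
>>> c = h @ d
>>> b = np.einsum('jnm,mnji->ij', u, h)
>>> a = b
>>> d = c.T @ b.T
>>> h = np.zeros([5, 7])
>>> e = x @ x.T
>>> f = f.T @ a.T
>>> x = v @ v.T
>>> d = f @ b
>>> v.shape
(29, 5)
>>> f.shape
(11, 5, 7, 11)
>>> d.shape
(11, 5, 7, 2)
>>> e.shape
(3, 3)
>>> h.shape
(5, 7)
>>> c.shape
(2, 5, 2, 5)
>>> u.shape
(2, 5, 2)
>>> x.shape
(29, 29)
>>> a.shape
(11, 2)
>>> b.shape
(11, 2)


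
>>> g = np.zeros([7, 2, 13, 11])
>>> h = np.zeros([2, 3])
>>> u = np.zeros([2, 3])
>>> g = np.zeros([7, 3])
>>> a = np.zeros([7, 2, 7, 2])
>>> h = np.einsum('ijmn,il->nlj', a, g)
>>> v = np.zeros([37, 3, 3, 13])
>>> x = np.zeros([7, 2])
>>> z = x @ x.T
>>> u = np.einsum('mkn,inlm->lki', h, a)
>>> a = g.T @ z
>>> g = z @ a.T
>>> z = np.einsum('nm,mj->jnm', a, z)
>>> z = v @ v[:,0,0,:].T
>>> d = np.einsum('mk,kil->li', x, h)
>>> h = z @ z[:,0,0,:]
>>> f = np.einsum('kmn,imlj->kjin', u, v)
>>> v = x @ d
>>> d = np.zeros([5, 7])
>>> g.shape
(7, 3)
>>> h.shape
(37, 3, 3, 37)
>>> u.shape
(7, 3, 7)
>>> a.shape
(3, 7)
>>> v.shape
(7, 3)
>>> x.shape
(7, 2)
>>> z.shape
(37, 3, 3, 37)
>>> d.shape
(5, 7)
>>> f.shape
(7, 13, 37, 7)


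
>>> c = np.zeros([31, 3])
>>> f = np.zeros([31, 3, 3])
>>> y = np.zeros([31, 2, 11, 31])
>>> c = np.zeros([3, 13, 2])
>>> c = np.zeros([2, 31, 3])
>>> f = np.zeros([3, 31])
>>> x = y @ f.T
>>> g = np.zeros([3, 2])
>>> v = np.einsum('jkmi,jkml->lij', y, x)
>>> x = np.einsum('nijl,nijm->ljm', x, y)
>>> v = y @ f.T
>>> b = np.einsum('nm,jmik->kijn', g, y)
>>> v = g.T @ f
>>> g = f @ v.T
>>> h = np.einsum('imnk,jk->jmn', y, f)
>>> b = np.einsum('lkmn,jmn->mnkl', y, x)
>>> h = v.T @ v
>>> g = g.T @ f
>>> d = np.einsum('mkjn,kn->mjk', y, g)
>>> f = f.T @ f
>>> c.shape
(2, 31, 3)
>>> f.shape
(31, 31)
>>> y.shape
(31, 2, 11, 31)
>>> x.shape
(3, 11, 31)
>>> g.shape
(2, 31)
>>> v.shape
(2, 31)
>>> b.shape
(11, 31, 2, 31)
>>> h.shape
(31, 31)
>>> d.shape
(31, 11, 2)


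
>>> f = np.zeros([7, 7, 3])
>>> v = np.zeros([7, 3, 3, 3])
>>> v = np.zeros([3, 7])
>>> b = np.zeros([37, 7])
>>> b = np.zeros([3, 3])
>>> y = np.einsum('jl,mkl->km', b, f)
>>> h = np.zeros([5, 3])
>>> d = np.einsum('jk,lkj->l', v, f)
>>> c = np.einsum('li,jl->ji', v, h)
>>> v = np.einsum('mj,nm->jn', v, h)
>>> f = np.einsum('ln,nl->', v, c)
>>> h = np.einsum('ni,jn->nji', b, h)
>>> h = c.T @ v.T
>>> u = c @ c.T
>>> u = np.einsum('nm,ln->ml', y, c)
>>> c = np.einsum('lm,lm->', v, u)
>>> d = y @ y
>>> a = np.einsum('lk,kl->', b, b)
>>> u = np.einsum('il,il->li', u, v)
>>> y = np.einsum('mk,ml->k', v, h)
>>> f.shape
()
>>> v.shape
(7, 5)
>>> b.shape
(3, 3)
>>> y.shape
(5,)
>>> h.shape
(7, 7)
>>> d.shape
(7, 7)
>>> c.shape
()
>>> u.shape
(5, 7)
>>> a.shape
()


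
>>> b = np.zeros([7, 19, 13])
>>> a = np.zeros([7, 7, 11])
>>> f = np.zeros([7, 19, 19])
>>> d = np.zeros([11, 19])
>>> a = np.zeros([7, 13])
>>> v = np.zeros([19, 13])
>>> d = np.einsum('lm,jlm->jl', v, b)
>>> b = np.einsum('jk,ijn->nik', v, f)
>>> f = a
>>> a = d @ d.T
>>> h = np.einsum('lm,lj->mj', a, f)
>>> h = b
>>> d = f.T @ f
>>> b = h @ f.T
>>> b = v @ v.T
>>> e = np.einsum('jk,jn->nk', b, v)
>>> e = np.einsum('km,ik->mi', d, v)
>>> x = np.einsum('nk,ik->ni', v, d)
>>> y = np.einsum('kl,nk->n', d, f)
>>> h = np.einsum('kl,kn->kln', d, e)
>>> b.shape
(19, 19)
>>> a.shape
(7, 7)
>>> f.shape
(7, 13)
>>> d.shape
(13, 13)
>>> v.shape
(19, 13)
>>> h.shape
(13, 13, 19)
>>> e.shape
(13, 19)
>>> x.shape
(19, 13)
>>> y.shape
(7,)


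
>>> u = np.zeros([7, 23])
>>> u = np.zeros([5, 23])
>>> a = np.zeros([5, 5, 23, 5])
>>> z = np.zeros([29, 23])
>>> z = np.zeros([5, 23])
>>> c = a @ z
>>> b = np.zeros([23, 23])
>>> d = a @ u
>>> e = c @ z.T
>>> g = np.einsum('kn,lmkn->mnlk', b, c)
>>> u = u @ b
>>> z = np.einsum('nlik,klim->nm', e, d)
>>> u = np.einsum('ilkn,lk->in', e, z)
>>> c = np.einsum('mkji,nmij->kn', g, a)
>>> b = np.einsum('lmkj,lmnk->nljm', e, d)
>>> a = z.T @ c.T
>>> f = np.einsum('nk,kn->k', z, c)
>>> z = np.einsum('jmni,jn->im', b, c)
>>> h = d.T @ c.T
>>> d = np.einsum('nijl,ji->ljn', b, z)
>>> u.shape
(5, 5)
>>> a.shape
(23, 23)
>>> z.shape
(5, 5)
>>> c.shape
(23, 5)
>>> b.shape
(23, 5, 5, 5)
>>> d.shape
(5, 5, 23)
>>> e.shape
(5, 5, 23, 5)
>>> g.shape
(5, 23, 5, 23)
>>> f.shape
(23,)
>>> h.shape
(23, 23, 5, 23)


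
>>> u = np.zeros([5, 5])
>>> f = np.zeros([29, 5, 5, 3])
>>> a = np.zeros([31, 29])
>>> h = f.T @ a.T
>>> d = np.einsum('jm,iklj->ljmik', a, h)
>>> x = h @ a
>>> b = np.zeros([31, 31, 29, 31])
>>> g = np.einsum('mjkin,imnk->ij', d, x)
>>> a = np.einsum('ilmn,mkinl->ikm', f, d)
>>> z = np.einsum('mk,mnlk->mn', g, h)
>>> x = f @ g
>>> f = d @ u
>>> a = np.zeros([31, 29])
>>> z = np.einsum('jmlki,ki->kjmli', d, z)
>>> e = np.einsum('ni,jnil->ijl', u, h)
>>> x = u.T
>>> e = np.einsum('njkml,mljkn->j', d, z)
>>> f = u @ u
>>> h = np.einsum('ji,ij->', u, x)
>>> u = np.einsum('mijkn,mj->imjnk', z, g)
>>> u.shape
(5, 3, 31, 5, 29)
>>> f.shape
(5, 5)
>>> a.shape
(31, 29)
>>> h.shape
()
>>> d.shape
(5, 31, 29, 3, 5)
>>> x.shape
(5, 5)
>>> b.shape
(31, 31, 29, 31)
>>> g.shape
(3, 31)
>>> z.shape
(3, 5, 31, 29, 5)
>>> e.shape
(31,)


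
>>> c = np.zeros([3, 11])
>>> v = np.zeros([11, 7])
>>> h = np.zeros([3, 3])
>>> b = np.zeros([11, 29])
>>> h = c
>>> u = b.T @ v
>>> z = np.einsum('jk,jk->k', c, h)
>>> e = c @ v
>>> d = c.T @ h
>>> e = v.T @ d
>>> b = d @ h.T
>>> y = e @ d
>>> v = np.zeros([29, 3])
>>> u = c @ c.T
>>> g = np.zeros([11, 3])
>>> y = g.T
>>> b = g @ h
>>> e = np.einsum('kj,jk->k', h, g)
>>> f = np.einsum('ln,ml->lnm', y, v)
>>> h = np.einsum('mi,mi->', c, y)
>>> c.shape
(3, 11)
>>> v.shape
(29, 3)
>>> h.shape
()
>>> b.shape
(11, 11)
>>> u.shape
(3, 3)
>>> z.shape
(11,)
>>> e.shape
(3,)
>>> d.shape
(11, 11)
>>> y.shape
(3, 11)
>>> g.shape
(11, 3)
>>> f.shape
(3, 11, 29)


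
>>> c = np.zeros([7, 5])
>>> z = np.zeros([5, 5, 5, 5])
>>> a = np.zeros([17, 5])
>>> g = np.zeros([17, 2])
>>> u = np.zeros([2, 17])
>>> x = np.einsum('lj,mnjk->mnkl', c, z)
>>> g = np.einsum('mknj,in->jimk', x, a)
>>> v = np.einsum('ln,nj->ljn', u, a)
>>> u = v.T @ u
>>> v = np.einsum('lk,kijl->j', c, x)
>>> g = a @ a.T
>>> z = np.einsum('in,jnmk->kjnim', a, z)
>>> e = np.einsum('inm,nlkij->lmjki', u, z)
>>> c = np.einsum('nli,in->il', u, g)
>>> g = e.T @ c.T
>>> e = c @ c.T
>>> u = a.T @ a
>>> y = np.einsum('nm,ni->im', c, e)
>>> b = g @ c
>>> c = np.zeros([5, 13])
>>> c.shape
(5, 13)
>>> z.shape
(5, 5, 5, 17, 5)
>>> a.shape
(17, 5)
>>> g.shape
(17, 5, 5, 17, 17)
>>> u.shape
(5, 5)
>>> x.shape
(5, 5, 5, 7)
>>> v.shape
(5,)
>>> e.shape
(17, 17)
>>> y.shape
(17, 5)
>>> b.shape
(17, 5, 5, 17, 5)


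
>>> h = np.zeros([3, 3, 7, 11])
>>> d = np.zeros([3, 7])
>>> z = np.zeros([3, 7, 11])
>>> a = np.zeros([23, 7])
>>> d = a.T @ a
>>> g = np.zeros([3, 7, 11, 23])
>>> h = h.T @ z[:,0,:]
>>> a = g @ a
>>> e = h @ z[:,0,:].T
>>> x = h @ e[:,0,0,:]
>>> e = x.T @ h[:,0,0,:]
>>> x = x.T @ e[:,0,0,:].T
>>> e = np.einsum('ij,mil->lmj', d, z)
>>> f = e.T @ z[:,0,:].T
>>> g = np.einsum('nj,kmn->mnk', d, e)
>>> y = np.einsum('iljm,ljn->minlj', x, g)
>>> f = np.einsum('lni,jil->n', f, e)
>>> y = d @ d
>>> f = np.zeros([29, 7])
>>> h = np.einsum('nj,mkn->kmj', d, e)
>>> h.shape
(3, 11, 7)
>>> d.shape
(7, 7)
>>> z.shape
(3, 7, 11)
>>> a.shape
(3, 7, 11, 7)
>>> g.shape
(3, 7, 11)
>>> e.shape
(11, 3, 7)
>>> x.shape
(3, 3, 7, 3)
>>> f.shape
(29, 7)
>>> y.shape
(7, 7)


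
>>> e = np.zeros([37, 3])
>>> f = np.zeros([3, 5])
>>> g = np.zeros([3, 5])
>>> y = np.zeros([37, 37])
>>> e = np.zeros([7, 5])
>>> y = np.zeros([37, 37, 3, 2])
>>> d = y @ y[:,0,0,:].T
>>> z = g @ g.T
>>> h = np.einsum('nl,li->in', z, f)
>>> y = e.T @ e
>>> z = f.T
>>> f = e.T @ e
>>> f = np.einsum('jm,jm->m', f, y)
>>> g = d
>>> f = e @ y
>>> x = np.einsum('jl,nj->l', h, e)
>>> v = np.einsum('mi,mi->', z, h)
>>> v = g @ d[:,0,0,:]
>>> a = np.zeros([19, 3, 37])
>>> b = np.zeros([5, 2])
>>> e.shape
(7, 5)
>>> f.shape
(7, 5)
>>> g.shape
(37, 37, 3, 37)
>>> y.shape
(5, 5)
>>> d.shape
(37, 37, 3, 37)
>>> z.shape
(5, 3)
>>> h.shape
(5, 3)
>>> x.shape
(3,)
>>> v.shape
(37, 37, 3, 37)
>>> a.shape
(19, 3, 37)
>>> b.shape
(5, 2)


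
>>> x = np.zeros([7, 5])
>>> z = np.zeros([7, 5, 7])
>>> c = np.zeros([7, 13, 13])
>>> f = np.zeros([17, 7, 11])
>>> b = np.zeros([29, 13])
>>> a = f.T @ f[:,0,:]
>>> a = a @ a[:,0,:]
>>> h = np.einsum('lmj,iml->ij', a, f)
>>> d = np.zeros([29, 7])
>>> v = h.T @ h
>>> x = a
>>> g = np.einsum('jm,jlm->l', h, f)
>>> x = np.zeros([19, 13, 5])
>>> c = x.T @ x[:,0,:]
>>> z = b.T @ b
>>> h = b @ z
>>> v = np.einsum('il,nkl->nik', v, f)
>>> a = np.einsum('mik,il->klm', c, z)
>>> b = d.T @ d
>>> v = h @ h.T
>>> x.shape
(19, 13, 5)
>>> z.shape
(13, 13)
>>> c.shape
(5, 13, 5)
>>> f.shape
(17, 7, 11)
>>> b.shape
(7, 7)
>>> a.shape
(5, 13, 5)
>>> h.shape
(29, 13)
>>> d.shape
(29, 7)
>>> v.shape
(29, 29)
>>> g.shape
(7,)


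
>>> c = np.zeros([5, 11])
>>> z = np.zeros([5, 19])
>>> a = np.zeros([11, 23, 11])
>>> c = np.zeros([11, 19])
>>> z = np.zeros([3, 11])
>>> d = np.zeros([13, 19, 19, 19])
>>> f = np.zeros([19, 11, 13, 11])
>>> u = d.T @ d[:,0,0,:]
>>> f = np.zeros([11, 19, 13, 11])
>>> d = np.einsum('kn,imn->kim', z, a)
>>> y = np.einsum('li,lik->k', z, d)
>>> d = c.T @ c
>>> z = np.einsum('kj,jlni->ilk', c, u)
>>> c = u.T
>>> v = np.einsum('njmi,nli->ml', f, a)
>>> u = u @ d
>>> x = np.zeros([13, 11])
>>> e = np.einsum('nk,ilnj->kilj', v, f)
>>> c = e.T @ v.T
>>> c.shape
(11, 19, 11, 13)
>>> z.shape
(19, 19, 11)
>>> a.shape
(11, 23, 11)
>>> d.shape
(19, 19)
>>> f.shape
(11, 19, 13, 11)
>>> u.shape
(19, 19, 19, 19)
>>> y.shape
(23,)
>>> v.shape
(13, 23)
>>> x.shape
(13, 11)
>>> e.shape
(23, 11, 19, 11)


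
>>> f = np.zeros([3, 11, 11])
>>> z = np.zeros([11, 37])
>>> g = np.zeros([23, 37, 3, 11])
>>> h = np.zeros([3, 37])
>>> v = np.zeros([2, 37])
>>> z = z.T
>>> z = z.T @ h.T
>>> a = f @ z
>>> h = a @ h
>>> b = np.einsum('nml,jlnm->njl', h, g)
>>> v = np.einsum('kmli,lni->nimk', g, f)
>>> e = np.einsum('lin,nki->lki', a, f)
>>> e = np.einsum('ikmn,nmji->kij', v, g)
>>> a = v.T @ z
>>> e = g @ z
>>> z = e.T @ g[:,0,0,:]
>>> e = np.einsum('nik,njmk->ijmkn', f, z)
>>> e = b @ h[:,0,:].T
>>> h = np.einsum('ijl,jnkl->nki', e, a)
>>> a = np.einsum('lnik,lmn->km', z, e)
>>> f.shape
(3, 11, 11)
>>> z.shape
(3, 3, 37, 11)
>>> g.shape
(23, 37, 3, 11)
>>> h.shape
(37, 11, 3)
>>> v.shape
(11, 11, 37, 23)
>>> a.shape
(11, 23)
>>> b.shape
(3, 23, 37)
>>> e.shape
(3, 23, 3)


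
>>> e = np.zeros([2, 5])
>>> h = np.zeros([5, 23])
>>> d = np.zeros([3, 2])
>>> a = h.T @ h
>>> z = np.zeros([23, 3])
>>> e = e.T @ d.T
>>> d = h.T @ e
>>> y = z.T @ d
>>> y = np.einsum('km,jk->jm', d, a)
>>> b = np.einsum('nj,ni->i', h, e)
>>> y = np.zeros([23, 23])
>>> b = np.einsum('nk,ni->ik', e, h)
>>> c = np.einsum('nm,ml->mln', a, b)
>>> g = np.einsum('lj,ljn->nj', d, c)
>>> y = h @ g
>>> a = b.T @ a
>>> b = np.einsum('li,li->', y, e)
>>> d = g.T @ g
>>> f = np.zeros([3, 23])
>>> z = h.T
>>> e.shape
(5, 3)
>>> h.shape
(5, 23)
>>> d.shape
(3, 3)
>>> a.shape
(3, 23)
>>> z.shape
(23, 5)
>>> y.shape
(5, 3)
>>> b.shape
()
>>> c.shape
(23, 3, 23)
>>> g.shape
(23, 3)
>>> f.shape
(3, 23)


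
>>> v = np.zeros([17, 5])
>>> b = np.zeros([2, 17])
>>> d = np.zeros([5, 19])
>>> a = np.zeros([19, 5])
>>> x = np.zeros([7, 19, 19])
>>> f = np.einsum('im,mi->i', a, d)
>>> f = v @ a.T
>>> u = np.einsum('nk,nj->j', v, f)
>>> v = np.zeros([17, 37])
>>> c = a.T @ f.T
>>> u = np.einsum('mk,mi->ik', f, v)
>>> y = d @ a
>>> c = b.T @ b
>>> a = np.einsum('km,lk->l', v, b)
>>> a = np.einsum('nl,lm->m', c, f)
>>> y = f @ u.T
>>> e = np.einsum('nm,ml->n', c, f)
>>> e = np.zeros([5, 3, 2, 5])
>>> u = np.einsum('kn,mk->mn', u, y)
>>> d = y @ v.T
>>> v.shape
(17, 37)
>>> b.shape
(2, 17)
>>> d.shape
(17, 17)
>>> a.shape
(19,)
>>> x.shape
(7, 19, 19)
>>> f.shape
(17, 19)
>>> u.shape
(17, 19)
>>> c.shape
(17, 17)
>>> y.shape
(17, 37)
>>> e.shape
(5, 3, 2, 5)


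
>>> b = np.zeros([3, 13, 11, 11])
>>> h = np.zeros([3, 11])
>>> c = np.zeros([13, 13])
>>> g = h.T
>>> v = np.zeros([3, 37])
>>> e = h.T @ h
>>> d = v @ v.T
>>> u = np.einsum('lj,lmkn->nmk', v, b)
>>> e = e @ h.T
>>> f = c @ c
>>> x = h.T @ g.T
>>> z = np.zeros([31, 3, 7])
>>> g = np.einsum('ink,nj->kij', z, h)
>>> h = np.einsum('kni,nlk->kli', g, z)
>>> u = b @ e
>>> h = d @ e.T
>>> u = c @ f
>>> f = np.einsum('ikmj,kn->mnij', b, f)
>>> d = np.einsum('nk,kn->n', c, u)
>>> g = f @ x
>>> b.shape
(3, 13, 11, 11)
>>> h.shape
(3, 11)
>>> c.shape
(13, 13)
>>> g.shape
(11, 13, 3, 11)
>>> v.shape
(3, 37)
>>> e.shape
(11, 3)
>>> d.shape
(13,)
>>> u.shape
(13, 13)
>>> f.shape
(11, 13, 3, 11)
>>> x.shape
(11, 11)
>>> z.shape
(31, 3, 7)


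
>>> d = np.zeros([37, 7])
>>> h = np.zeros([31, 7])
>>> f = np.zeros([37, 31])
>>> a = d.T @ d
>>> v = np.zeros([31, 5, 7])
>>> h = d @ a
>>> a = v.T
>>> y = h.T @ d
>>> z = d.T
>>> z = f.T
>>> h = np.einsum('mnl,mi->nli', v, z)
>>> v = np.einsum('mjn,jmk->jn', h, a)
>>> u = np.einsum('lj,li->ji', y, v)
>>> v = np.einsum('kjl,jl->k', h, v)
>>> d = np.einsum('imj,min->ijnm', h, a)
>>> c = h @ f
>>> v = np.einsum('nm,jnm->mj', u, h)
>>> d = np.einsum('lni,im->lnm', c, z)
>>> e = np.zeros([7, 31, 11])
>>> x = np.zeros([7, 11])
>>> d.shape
(5, 7, 37)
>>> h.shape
(5, 7, 37)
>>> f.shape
(37, 31)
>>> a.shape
(7, 5, 31)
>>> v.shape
(37, 5)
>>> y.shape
(7, 7)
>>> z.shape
(31, 37)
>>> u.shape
(7, 37)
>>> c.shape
(5, 7, 31)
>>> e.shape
(7, 31, 11)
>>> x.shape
(7, 11)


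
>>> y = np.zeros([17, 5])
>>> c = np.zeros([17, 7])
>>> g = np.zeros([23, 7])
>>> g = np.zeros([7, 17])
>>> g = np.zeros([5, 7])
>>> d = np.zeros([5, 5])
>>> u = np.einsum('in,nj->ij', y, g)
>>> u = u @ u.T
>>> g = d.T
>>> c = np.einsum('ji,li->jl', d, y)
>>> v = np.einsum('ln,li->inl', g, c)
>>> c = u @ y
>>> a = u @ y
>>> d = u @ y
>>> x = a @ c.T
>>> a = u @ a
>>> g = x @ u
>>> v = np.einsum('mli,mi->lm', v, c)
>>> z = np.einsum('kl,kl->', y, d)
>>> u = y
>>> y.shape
(17, 5)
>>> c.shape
(17, 5)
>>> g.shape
(17, 17)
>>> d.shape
(17, 5)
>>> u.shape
(17, 5)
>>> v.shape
(5, 17)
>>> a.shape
(17, 5)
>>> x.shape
(17, 17)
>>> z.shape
()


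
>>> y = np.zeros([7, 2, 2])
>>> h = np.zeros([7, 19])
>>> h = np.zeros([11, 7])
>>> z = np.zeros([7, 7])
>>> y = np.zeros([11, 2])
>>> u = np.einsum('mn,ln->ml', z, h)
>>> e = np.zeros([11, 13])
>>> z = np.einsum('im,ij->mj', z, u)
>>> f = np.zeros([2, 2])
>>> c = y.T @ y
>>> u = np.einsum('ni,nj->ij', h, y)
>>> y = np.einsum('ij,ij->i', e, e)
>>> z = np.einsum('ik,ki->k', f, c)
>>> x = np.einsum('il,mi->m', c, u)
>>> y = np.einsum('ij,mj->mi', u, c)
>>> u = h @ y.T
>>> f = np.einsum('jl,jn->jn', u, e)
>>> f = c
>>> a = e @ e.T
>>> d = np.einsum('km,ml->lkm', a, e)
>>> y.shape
(2, 7)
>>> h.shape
(11, 7)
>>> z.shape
(2,)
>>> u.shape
(11, 2)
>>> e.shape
(11, 13)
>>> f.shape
(2, 2)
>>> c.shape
(2, 2)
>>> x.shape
(7,)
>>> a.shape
(11, 11)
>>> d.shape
(13, 11, 11)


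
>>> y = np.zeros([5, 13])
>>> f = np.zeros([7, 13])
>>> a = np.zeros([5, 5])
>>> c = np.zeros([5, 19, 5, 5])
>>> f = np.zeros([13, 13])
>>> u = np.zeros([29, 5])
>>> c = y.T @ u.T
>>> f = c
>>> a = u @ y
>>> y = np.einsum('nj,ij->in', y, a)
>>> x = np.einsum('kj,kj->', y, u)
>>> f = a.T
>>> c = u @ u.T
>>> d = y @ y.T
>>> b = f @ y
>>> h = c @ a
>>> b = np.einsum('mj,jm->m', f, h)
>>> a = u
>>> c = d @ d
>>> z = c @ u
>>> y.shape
(29, 5)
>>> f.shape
(13, 29)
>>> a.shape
(29, 5)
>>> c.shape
(29, 29)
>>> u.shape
(29, 5)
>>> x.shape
()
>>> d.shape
(29, 29)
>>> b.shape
(13,)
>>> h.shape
(29, 13)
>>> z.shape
(29, 5)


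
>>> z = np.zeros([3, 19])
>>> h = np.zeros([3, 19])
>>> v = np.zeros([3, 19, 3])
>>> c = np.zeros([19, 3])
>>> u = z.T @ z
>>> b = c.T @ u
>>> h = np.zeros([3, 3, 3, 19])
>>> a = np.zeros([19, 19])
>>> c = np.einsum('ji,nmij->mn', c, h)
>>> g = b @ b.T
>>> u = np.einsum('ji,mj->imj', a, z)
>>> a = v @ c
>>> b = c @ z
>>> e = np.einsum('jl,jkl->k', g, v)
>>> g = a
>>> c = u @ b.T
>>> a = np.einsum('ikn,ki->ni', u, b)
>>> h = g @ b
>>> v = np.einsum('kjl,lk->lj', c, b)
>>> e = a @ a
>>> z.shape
(3, 19)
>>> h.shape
(3, 19, 19)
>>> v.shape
(3, 3)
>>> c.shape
(19, 3, 3)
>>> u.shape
(19, 3, 19)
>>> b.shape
(3, 19)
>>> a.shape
(19, 19)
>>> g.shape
(3, 19, 3)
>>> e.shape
(19, 19)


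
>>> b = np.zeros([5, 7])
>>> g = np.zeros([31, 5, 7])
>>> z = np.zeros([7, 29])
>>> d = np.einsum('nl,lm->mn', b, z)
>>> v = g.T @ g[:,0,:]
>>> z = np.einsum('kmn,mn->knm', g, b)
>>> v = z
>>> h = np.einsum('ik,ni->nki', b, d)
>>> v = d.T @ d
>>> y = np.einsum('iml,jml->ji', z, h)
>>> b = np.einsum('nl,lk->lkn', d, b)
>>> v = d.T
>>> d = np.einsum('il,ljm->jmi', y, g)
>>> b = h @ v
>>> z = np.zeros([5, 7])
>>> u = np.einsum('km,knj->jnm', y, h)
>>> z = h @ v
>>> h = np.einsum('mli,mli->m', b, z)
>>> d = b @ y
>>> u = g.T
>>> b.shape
(29, 7, 29)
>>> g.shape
(31, 5, 7)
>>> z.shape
(29, 7, 29)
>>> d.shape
(29, 7, 31)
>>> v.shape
(5, 29)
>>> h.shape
(29,)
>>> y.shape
(29, 31)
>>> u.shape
(7, 5, 31)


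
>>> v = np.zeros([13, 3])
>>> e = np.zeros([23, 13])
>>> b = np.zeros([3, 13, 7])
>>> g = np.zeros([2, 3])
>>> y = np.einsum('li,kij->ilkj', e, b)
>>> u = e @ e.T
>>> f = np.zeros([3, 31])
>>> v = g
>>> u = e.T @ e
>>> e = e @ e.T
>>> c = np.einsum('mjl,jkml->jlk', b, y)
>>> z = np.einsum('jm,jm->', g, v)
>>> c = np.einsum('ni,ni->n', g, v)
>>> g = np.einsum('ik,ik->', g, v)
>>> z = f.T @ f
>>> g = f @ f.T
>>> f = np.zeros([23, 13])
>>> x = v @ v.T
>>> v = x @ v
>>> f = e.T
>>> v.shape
(2, 3)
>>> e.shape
(23, 23)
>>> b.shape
(3, 13, 7)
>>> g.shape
(3, 3)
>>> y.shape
(13, 23, 3, 7)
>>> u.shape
(13, 13)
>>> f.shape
(23, 23)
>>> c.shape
(2,)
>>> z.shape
(31, 31)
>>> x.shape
(2, 2)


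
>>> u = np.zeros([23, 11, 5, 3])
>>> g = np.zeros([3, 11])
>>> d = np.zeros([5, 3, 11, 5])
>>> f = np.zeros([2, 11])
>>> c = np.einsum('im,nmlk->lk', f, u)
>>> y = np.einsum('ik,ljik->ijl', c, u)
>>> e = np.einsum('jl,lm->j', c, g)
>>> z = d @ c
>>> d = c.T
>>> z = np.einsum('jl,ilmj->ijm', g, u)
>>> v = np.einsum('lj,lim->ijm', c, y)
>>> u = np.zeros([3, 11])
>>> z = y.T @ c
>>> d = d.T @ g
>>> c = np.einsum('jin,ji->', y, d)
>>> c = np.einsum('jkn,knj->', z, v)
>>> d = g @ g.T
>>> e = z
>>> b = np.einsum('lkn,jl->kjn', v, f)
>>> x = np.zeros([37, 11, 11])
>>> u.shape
(3, 11)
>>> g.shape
(3, 11)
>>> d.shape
(3, 3)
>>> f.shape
(2, 11)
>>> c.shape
()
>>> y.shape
(5, 11, 23)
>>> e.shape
(23, 11, 3)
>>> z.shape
(23, 11, 3)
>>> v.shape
(11, 3, 23)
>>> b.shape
(3, 2, 23)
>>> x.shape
(37, 11, 11)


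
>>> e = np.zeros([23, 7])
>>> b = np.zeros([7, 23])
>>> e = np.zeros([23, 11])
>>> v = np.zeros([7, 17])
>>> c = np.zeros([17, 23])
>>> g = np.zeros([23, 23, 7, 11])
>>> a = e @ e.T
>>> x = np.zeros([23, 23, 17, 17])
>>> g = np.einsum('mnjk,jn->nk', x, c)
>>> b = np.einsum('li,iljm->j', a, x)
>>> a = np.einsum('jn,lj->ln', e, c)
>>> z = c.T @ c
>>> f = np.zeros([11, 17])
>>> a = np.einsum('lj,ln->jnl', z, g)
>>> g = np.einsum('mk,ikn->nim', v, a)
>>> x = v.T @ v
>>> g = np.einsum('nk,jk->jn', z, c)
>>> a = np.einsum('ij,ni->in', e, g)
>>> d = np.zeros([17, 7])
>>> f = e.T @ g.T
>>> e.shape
(23, 11)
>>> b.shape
(17,)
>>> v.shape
(7, 17)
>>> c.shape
(17, 23)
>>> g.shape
(17, 23)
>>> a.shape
(23, 17)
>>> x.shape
(17, 17)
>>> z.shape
(23, 23)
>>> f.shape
(11, 17)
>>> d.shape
(17, 7)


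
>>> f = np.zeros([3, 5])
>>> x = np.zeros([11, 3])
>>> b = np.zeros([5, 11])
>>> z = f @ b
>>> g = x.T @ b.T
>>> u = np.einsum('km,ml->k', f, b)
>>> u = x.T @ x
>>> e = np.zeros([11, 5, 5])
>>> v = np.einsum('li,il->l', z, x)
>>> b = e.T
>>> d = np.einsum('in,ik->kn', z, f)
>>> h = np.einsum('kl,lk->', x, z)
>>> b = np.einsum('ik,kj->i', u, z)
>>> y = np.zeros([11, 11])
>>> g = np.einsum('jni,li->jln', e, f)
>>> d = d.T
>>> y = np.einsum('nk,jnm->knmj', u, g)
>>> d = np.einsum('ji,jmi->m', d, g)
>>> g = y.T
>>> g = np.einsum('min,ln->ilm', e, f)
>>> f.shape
(3, 5)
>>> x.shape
(11, 3)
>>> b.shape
(3,)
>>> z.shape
(3, 11)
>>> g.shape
(5, 3, 11)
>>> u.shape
(3, 3)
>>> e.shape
(11, 5, 5)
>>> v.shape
(3,)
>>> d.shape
(3,)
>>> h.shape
()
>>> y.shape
(3, 3, 5, 11)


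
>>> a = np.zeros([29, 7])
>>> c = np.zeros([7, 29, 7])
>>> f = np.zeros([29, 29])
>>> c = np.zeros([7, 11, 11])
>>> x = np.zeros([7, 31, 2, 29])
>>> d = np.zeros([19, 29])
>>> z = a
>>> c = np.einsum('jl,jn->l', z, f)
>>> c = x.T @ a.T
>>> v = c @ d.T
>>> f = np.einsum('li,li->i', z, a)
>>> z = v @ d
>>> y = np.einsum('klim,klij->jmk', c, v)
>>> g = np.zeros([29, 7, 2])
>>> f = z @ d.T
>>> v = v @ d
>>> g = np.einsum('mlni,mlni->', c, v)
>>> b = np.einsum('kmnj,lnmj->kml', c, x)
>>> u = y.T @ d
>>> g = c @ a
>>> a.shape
(29, 7)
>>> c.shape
(29, 2, 31, 29)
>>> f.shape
(29, 2, 31, 19)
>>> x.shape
(7, 31, 2, 29)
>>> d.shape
(19, 29)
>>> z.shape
(29, 2, 31, 29)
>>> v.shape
(29, 2, 31, 29)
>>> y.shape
(19, 29, 29)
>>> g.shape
(29, 2, 31, 7)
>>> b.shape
(29, 2, 7)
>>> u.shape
(29, 29, 29)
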